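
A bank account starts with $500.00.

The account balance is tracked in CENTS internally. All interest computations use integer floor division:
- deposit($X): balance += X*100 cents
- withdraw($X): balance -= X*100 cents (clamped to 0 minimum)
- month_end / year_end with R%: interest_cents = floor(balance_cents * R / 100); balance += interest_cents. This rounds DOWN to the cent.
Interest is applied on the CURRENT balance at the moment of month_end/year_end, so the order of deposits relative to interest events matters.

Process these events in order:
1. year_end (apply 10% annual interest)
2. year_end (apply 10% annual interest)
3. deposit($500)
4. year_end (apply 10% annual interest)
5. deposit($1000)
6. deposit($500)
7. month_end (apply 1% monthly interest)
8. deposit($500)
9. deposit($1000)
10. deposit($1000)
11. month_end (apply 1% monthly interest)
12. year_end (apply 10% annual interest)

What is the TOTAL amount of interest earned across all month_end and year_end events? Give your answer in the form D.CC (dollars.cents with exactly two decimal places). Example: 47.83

Answer: 824.57

Derivation:
After 1 (year_end (apply 10% annual interest)): balance=$550.00 total_interest=$50.00
After 2 (year_end (apply 10% annual interest)): balance=$605.00 total_interest=$105.00
After 3 (deposit($500)): balance=$1105.00 total_interest=$105.00
After 4 (year_end (apply 10% annual interest)): balance=$1215.50 total_interest=$215.50
After 5 (deposit($1000)): balance=$2215.50 total_interest=$215.50
After 6 (deposit($500)): balance=$2715.50 total_interest=$215.50
After 7 (month_end (apply 1% monthly interest)): balance=$2742.65 total_interest=$242.65
After 8 (deposit($500)): balance=$3242.65 total_interest=$242.65
After 9 (deposit($1000)): balance=$4242.65 total_interest=$242.65
After 10 (deposit($1000)): balance=$5242.65 total_interest=$242.65
After 11 (month_end (apply 1% monthly interest)): balance=$5295.07 total_interest=$295.07
After 12 (year_end (apply 10% annual interest)): balance=$5824.57 total_interest=$824.57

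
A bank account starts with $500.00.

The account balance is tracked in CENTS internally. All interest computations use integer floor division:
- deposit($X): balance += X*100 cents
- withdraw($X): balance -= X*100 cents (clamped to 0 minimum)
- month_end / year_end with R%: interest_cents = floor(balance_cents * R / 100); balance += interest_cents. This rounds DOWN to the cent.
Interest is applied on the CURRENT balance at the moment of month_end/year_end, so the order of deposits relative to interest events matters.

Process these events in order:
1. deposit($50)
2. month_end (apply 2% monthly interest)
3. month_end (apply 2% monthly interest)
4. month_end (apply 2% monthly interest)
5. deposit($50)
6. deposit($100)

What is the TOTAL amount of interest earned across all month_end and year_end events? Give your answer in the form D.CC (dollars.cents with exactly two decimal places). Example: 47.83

After 1 (deposit($50)): balance=$550.00 total_interest=$0.00
After 2 (month_end (apply 2% monthly interest)): balance=$561.00 total_interest=$11.00
After 3 (month_end (apply 2% monthly interest)): balance=$572.22 total_interest=$22.22
After 4 (month_end (apply 2% monthly interest)): balance=$583.66 total_interest=$33.66
After 5 (deposit($50)): balance=$633.66 total_interest=$33.66
After 6 (deposit($100)): balance=$733.66 total_interest=$33.66

Answer: 33.66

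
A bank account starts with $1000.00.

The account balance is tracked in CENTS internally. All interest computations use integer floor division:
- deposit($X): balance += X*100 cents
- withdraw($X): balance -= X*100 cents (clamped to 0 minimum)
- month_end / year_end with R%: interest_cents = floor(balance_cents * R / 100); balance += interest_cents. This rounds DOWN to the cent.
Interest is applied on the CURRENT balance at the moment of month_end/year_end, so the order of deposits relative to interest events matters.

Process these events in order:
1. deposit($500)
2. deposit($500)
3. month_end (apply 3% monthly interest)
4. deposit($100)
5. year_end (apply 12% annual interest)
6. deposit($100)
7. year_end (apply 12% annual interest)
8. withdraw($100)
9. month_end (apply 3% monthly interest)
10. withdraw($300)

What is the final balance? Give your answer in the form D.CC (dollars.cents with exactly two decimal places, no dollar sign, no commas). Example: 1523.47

After 1 (deposit($500)): balance=$1500.00 total_interest=$0.00
After 2 (deposit($500)): balance=$2000.00 total_interest=$0.00
After 3 (month_end (apply 3% monthly interest)): balance=$2060.00 total_interest=$60.00
After 4 (deposit($100)): balance=$2160.00 total_interest=$60.00
After 5 (year_end (apply 12% annual interest)): balance=$2419.20 total_interest=$319.20
After 6 (deposit($100)): balance=$2519.20 total_interest=$319.20
After 7 (year_end (apply 12% annual interest)): balance=$2821.50 total_interest=$621.50
After 8 (withdraw($100)): balance=$2721.50 total_interest=$621.50
After 9 (month_end (apply 3% monthly interest)): balance=$2803.14 total_interest=$703.14
After 10 (withdraw($300)): balance=$2503.14 total_interest=$703.14

Answer: 2503.14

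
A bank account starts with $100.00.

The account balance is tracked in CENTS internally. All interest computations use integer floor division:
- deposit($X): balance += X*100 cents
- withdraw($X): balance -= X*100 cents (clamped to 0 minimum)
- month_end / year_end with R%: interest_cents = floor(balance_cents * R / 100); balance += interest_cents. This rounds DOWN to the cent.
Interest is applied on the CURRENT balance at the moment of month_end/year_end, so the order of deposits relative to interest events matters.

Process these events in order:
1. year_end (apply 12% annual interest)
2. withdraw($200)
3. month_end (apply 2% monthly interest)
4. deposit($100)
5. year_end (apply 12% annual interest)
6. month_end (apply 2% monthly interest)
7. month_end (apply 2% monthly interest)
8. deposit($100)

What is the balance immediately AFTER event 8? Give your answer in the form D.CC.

Answer: 216.52

Derivation:
After 1 (year_end (apply 12% annual interest)): balance=$112.00 total_interest=$12.00
After 2 (withdraw($200)): balance=$0.00 total_interest=$12.00
After 3 (month_end (apply 2% monthly interest)): balance=$0.00 total_interest=$12.00
After 4 (deposit($100)): balance=$100.00 total_interest=$12.00
After 5 (year_end (apply 12% annual interest)): balance=$112.00 total_interest=$24.00
After 6 (month_end (apply 2% monthly interest)): balance=$114.24 total_interest=$26.24
After 7 (month_end (apply 2% monthly interest)): balance=$116.52 total_interest=$28.52
After 8 (deposit($100)): balance=$216.52 total_interest=$28.52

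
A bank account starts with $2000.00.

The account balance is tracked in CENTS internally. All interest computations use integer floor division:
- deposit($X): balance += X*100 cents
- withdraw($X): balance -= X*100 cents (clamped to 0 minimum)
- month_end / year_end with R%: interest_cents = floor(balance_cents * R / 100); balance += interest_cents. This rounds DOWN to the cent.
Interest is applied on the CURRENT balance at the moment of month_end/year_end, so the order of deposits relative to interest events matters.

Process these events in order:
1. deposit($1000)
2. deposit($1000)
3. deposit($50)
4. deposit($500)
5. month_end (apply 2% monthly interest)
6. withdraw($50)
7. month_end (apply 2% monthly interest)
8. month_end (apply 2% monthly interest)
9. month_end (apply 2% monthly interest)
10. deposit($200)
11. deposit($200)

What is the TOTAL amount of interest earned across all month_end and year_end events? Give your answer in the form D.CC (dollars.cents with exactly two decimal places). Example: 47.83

After 1 (deposit($1000)): balance=$3000.00 total_interest=$0.00
After 2 (deposit($1000)): balance=$4000.00 total_interest=$0.00
After 3 (deposit($50)): balance=$4050.00 total_interest=$0.00
After 4 (deposit($500)): balance=$4550.00 total_interest=$0.00
After 5 (month_end (apply 2% monthly interest)): balance=$4641.00 total_interest=$91.00
After 6 (withdraw($50)): balance=$4591.00 total_interest=$91.00
After 7 (month_end (apply 2% monthly interest)): balance=$4682.82 total_interest=$182.82
After 8 (month_end (apply 2% monthly interest)): balance=$4776.47 total_interest=$276.47
After 9 (month_end (apply 2% monthly interest)): balance=$4871.99 total_interest=$371.99
After 10 (deposit($200)): balance=$5071.99 total_interest=$371.99
After 11 (deposit($200)): balance=$5271.99 total_interest=$371.99

Answer: 371.99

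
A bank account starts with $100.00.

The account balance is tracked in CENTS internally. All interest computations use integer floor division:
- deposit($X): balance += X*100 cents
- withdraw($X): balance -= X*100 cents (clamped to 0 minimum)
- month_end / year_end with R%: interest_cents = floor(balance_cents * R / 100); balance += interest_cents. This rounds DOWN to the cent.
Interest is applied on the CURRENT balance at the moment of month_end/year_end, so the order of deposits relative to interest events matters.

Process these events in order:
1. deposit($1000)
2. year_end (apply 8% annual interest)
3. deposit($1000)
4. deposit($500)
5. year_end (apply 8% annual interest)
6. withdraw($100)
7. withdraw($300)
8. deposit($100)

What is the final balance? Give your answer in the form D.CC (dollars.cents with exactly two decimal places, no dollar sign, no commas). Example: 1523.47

Answer: 2603.04

Derivation:
After 1 (deposit($1000)): balance=$1100.00 total_interest=$0.00
After 2 (year_end (apply 8% annual interest)): balance=$1188.00 total_interest=$88.00
After 3 (deposit($1000)): balance=$2188.00 total_interest=$88.00
After 4 (deposit($500)): balance=$2688.00 total_interest=$88.00
After 5 (year_end (apply 8% annual interest)): balance=$2903.04 total_interest=$303.04
After 6 (withdraw($100)): balance=$2803.04 total_interest=$303.04
After 7 (withdraw($300)): balance=$2503.04 total_interest=$303.04
After 8 (deposit($100)): balance=$2603.04 total_interest=$303.04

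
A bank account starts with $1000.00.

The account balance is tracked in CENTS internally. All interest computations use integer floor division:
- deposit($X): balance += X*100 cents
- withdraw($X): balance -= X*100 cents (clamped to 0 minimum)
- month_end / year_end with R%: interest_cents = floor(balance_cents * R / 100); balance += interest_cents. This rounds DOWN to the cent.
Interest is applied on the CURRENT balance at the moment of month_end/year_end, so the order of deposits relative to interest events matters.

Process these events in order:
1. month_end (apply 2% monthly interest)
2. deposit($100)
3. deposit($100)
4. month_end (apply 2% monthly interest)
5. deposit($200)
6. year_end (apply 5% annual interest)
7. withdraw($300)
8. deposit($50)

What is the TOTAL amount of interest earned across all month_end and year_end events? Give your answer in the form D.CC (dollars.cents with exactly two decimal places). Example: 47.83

After 1 (month_end (apply 2% monthly interest)): balance=$1020.00 total_interest=$20.00
After 2 (deposit($100)): balance=$1120.00 total_interest=$20.00
After 3 (deposit($100)): balance=$1220.00 total_interest=$20.00
After 4 (month_end (apply 2% monthly interest)): balance=$1244.40 total_interest=$44.40
After 5 (deposit($200)): balance=$1444.40 total_interest=$44.40
After 6 (year_end (apply 5% annual interest)): balance=$1516.62 total_interest=$116.62
After 7 (withdraw($300)): balance=$1216.62 total_interest=$116.62
After 8 (deposit($50)): balance=$1266.62 total_interest=$116.62

Answer: 116.62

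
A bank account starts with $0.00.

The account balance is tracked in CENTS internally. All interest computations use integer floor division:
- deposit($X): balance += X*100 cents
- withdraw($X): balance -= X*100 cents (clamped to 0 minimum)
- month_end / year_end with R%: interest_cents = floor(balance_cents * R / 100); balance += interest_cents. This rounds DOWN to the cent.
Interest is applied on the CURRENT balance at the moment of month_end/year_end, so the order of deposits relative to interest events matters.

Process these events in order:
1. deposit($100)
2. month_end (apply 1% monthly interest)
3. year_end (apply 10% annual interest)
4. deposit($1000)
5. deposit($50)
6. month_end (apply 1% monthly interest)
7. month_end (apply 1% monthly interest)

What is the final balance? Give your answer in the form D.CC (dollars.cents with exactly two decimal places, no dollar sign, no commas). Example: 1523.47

Answer: 1184.43

Derivation:
After 1 (deposit($100)): balance=$100.00 total_interest=$0.00
After 2 (month_end (apply 1% monthly interest)): balance=$101.00 total_interest=$1.00
After 3 (year_end (apply 10% annual interest)): balance=$111.10 total_interest=$11.10
After 4 (deposit($1000)): balance=$1111.10 total_interest=$11.10
After 5 (deposit($50)): balance=$1161.10 total_interest=$11.10
After 6 (month_end (apply 1% monthly interest)): balance=$1172.71 total_interest=$22.71
After 7 (month_end (apply 1% monthly interest)): balance=$1184.43 total_interest=$34.43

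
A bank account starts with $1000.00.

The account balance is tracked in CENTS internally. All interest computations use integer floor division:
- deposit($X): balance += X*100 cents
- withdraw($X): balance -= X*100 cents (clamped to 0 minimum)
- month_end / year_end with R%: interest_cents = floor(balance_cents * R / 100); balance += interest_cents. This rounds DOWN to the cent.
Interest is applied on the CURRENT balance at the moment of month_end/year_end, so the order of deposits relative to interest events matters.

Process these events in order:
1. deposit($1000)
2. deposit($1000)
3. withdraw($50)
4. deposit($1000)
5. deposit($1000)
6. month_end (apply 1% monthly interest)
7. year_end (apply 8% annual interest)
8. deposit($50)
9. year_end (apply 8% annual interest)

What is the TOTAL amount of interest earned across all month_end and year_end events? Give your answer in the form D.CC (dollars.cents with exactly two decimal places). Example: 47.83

After 1 (deposit($1000)): balance=$2000.00 total_interest=$0.00
After 2 (deposit($1000)): balance=$3000.00 total_interest=$0.00
After 3 (withdraw($50)): balance=$2950.00 total_interest=$0.00
After 4 (deposit($1000)): balance=$3950.00 total_interest=$0.00
After 5 (deposit($1000)): balance=$4950.00 total_interest=$0.00
After 6 (month_end (apply 1% monthly interest)): balance=$4999.50 total_interest=$49.50
After 7 (year_end (apply 8% annual interest)): balance=$5399.46 total_interest=$449.46
After 8 (deposit($50)): balance=$5449.46 total_interest=$449.46
After 9 (year_end (apply 8% annual interest)): balance=$5885.41 total_interest=$885.41

Answer: 885.41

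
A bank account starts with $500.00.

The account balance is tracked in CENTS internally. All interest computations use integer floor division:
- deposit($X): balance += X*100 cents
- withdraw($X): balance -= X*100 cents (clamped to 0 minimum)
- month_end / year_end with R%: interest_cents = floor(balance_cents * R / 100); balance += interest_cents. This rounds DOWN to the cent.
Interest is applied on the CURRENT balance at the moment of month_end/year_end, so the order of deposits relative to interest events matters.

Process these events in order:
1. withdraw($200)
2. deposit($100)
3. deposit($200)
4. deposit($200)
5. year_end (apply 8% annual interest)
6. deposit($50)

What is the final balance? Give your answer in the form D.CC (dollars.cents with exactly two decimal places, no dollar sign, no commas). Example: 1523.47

After 1 (withdraw($200)): balance=$300.00 total_interest=$0.00
After 2 (deposit($100)): balance=$400.00 total_interest=$0.00
After 3 (deposit($200)): balance=$600.00 total_interest=$0.00
After 4 (deposit($200)): balance=$800.00 total_interest=$0.00
After 5 (year_end (apply 8% annual interest)): balance=$864.00 total_interest=$64.00
After 6 (deposit($50)): balance=$914.00 total_interest=$64.00

Answer: 914.00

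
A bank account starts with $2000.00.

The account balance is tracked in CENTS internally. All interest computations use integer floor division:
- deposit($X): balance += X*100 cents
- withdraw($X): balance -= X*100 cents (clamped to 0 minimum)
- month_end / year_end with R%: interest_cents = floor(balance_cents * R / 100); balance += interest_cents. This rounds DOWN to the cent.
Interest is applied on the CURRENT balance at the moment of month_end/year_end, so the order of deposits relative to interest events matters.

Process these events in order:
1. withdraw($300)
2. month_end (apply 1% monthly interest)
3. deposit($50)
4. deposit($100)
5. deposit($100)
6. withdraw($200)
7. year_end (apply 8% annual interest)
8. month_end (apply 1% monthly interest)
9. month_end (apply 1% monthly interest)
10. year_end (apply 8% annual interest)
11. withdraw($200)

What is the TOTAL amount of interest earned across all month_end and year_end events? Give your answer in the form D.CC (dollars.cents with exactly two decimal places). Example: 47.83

Answer: 352.44

Derivation:
After 1 (withdraw($300)): balance=$1700.00 total_interest=$0.00
After 2 (month_end (apply 1% monthly interest)): balance=$1717.00 total_interest=$17.00
After 3 (deposit($50)): balance=$1767.00 total_interest=$17.00
After 4 (deposit($100)): balance=$1867.00 total_interest=$17.00
After 5 (deposit($100)): balance=$1967.00 total_interest=$17.00
After 6 (withdraw($200)): balance=$1767.00 total_interest=$17.00
After 7 (year_end (apply 8% annual interest)): balance=$1908.36 total_interest=$158.36
After 8 (month_end (apply 1% monthly interest)): balance=$1927.44 total_interest=$177.44
After 9 (month_end (apply 1% monthly interest)): balance=$1946.71 total_interest=$196.71
After 10 (year_end (apply 8% annual interest)): balance=$2102.44 total_interest=$352.44
After 11 (withdraw($200)): balance=$1902.44 total_interest=$352.44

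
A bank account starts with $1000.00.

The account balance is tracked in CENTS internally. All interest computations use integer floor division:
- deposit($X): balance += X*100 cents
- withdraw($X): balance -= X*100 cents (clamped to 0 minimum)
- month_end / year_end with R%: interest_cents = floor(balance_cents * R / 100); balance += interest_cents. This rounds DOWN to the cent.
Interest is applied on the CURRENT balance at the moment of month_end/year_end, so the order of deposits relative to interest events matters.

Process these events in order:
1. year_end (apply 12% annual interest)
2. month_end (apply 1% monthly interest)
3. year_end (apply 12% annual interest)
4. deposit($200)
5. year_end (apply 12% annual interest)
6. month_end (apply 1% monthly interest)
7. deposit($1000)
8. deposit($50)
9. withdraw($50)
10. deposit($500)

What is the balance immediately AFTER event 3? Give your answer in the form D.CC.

After 1 (year_end (apply 12% annual interest)): balance=$1120.00 total_interest=$120.00
After 2 (month_end (apply 1% monthly interest)): balance=$1131.20 total_interest=$131.20
After 3 (year_end (apply 12% annual interest)): balance=$1266.94 total_interest=$266.94

Answer: 1266.94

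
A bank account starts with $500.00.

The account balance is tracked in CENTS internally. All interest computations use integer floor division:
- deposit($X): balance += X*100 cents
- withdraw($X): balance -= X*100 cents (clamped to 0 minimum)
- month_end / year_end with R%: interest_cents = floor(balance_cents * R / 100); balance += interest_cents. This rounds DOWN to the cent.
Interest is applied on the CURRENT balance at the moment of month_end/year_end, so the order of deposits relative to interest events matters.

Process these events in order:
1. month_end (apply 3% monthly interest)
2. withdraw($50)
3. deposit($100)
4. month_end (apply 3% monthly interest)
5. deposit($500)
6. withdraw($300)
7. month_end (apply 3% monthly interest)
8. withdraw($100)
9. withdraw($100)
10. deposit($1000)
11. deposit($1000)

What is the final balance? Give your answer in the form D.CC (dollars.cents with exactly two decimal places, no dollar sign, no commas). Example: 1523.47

After 1 (month_end (apply 3% monthly interest)): balance=$515.00 total_interest=$15.00
After 2 (withdraw($50)): balance=$465.00 total_interest=$15.00
After 3 (deposit($100)): balance=$565.00 total_interest=$15.00
After 4 (month_end (apply 3% monthly interest)): balance=$581.95 total_interest=$31.95
After 5 (deposit($500)): balance=$1081.95 total_interest=$31.95
After 6 (withdraw($300)): balance=$781.95 total_interest=$31.95
After 7 (month_end (apply 3% monthly interest)): balance=$805.40 total_interest=$55.40
After 8 (withdraw($100)): balance=$705.40 total_interest=$55.40
After 9 (withdraw($100)): balance=$605.40 total_interest=$55.40
After 10 (deposit($1000)): balance=$1605.40 total_interest=$55.40
After 11 (deposit($1000)): balance=$2605.40 total_interest=$55.40

Answer: 2605.40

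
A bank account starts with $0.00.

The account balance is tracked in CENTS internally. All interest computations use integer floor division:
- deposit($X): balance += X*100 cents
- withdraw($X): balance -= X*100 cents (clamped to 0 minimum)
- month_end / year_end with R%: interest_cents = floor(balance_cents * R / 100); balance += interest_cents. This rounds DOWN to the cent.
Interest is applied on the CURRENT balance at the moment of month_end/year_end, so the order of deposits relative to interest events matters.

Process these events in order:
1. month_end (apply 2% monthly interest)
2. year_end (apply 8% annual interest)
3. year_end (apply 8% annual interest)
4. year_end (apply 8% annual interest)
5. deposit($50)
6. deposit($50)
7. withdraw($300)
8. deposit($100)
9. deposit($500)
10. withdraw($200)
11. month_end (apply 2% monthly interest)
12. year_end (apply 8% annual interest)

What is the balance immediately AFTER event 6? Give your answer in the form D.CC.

Answer: 100.00

Derivation:
After 1 (month_end (apply 2% monthly interest)): balance=$0.00 total_interest=$0.00
After 2 (year_end (apply 8% annual interest)): balance=$0.00 total_interest=$0.00
After 3 (year_end (apply 8% annual interest)): balance=$0.00 total_interest=$0.00
After 4 (year_end (apply 8% annual interest)): balance=$0.00 total_interest=$0.00
After 5 (deposit($50)): balance=$50.00 total_interest=$0.00
After 6 (deposit($50)): balance=$100.00 total_interest=$0.00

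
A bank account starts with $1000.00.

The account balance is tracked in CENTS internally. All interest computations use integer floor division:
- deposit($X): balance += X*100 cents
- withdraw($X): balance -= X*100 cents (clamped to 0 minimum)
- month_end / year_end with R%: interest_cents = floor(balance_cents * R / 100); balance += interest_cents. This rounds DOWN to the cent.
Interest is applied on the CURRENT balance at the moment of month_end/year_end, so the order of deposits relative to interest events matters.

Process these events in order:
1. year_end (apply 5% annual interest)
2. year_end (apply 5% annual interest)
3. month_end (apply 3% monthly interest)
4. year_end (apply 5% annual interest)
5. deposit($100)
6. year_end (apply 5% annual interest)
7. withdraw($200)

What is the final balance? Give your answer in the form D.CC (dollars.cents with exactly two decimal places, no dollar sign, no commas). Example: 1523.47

After 1 (year_end (apply 5% annual interest)): balance=$1050.00 total_interest=$50.00
After 2 (year_end (apply 5% annual interest)): balance=$1102.50 total_interest=$102.50
After 3 (month_end (apply 3% monthly interest)): balance=$1135.57 total_interest=$135.57
After 4 (year_end (apply 5% annual interest)): balance=$1192.34 total_interest=$192.34
After 5 (deposit($100)): balance=$1292.34 total_interest=$192.34
After 6 (year_end (apply 5% annual interest)): balance=$1356.95 total_interest=$256.95
After 7 (withdraw($200)): balance=$1156.95 total_interest=$256.95

Answer: 1156.95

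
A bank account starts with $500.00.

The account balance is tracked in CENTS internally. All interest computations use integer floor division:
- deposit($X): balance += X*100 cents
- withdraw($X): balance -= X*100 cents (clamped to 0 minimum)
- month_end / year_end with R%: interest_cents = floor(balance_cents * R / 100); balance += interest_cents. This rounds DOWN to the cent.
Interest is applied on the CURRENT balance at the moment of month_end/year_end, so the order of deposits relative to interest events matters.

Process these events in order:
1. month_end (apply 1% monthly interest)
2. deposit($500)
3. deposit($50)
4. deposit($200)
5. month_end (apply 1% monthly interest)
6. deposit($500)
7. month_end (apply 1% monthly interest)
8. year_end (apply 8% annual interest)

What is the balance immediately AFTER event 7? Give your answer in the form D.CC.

After 1 (month_end (apply 1% monthly interest)): balance=$505.00 total_interest=$5.00
After 2 (deposit($500)): balance=$1005.00 total_interest=$5.00
After 3 (deposit($50)): balance=$1055.00 total_interest=$5.00
After 4 (deposit($200)): balance=$1255.00 total_interest=$5.00
After 5 (month_end (apply 1% monthly interest)): balance=$1267.55 total_interest=$17.55
After 6 (deposit($500)): balance=$1767.55 total_interest=$17.55
After 7 (month_end (apply 1% monthly interest)): balance=$1785.22 total_interest=$35.22

Answer: 1785.22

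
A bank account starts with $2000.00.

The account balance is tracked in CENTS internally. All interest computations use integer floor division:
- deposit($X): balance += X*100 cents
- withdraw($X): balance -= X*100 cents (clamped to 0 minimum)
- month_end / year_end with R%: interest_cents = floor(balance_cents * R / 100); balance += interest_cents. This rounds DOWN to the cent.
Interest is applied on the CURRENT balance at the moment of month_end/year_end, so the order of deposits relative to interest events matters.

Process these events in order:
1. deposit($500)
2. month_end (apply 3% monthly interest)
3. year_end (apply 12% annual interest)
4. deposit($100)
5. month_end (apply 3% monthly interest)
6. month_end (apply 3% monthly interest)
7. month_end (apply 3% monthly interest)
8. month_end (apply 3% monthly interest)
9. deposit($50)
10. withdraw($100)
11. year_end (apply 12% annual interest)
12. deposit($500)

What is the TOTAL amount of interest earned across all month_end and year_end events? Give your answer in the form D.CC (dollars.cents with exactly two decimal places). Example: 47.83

Answer: 1155.53

Derivation:
After 1 (deposit($500)): balance=$2500.00 total_interest=$0.00
After 2 (month_end (apply 3% monthly interest)): balance=$2575.00 total_interest=$75.00
After 3 (year_end (apply 12% annual interest)): balance=$2884.00 total_interest=$384.00
After 4 (deposit($100)): balance=$2984.00 total_interest=$384.00
After 5 (month_end (apply 3% monthly interest)): balance=$3073.52 total_interest=$473.52
After 6 (month_end (apply 3% monthly interest)): balance=$3165.72 total_interest=$565.72
After 7 (month_end (apply 3% monthly interest)): balance=$3260.69 total_interest=$660.69
After 8 (month_end (apply 3% monthly interest)): balance=$3358.51 total_interest=$758.51
After 9 (deposit($50)): balance=$3408.51 total_interest=$758.51
After 10 (withdraw($100)): balance=$3308.51 total_interest=$758.51
After 11 (year_end (apply 12% annual interest)): balance=$3705.53 total_interest=$1155.53
After 12 (deposit($500)): balance=$4205.53 total_interest=$1155.53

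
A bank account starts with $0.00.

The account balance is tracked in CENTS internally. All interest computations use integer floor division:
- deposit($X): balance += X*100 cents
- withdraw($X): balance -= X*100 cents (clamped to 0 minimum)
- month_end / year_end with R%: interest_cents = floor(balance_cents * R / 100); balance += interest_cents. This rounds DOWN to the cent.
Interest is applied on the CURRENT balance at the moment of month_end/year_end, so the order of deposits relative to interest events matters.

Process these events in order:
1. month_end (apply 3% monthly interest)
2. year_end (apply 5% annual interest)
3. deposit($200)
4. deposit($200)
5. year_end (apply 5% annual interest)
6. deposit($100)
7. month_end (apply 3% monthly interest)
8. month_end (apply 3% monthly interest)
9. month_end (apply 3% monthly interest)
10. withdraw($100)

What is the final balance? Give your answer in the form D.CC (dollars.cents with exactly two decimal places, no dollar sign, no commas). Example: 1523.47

After 1 (month_end (apply 3% monthly interest)): balance=$0.00 total_interest=$0.00
After 2 (year_end (apply 5% annual interest)): balance=$0.00 total_interest=$0.00
After 3 (deposit($200)): balance=$200.00 total_interest=$0.00
After 4 (deposit($200)): balance=$400.00 total_interest=$0.00
After 5 (year_end (apply 5% annual interest)): balance=$420.00 total_interest=$20.00
After 6 (deposit($100)): balance=$520.00 total_interest=$20.00
After 7 (month_end (apply 3% monthly interest)): balance=$535.60 total_interest=$35.60
After 8 (month_end (apply 3% monthly interest)): balance=$551.66 total_interest=$51.66
After 9 (month_end (apply 3% monthly interest)): balance=$568.20 total_interest=$68.20
After 10 (withdraw($100)): balance=$468.20 total_interest=$68.20

Answer: 468.20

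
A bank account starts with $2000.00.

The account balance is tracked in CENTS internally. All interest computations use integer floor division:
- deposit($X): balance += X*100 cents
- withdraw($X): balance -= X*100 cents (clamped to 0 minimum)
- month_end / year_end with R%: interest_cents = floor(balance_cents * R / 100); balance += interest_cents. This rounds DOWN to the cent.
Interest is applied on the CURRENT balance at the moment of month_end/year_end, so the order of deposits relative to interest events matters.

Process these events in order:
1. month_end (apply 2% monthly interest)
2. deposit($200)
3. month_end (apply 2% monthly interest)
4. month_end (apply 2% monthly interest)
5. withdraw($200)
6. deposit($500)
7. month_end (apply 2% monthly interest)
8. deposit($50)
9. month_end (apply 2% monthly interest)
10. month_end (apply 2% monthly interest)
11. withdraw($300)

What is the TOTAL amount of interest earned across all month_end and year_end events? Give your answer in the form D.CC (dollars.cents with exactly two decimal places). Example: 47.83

After 1 (month_end (apply 2% monthly interest)): balance=$2040.00 total_interest=$40.00
After 2 (deposit($200)): balance=$2240.00 total_interest=$40.00
After 3 (month_end (apply 2% monthly interest)): balance=$2284.80 total_interest=$84.80
After 4 (month_end (apply 2% monthly interest)): balance=$2330.49 total_interest=$130.49
After 5 (withdraw($200)): balance=$2130.49 total_interest=$130.49
After 6 (deposit($500)): balance=$2630.49 total_interest=$130.49
After 7 (month_end (apply 2% monthly interest)): balance=$2683.09 total_interest=$183.09
After 8 (deposit($50)): balance=$2733.09 total_interest=$183.09
After 9 (month_end (apply 2% monthly interest)): balance=$2787.75 total_interest=$237.75
After 10 (month_end (apply 2% monthly interest)): balance=$2843.50 total_interest=$293.50
After 11 (withdraw($300)): balance=$2543.50 total_interest=$293.50

Answer: 293.50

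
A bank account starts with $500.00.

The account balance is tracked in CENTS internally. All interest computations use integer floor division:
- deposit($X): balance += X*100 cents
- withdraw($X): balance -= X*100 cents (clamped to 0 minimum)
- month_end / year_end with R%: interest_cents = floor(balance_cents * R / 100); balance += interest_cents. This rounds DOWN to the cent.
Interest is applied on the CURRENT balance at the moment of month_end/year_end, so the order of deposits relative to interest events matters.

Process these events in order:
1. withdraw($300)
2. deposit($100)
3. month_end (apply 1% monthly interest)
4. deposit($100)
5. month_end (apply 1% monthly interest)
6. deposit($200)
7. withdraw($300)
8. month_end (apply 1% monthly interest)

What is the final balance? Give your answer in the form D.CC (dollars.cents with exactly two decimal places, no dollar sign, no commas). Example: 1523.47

After 1 (withdraw($300)): balance=$200.00 total_interest=$0.00
After 2 (deposit($100)): balance=$300.00 total_interest=$0.00
After 3 (month_end (apply 1% monthly interest)): balance=$303.00 total_interest=$3.00
After 4 (deposit($100)): balance=$403.00 total_interest=$3.00
After 5 (month_end (apply 1% monthly interest)): balance=$407.03 total_interest=$7.03
After 6 (deposit($200)): balance=$607.03 total_interest=$7.03
After 7 (withdraw($300)): balance=$307.03 total_interest=$7.03
After 8 (month_end (apply 1% monthly interest)): balance=$310.10 total_interest=$10.10

Answer: 310.10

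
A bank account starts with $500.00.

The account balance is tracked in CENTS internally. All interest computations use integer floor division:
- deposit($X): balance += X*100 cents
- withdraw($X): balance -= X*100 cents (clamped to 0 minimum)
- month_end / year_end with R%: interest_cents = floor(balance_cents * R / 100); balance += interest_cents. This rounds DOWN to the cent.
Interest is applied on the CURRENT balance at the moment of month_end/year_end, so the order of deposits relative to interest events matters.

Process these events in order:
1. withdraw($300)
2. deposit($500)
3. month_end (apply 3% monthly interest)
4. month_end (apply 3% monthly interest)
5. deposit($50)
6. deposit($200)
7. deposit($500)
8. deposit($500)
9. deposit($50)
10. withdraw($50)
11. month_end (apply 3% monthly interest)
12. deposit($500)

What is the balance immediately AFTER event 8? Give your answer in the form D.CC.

Answer: 1992.63

Derivation:
After 1 (withdraw($300)): balance=$200.00 total_interest=$0.00
After 2 (deposit($500)): balance=$700.00 total_interest=$0.00
After 3 (month_end (apply 3% monthly interest)): balance=$721.00 total_interest=$21.00
After 4 (month_end (apply 3% monthly interest)): balance=$742.63 total_interest=$42.63
After 5 (deposit($50)): balance=$792.63 total_interest=$42.63
After 6 (deposit($200)): balance=$992.63 total_interest=$42.63
After 7 (deposit($500)): balance=$1492.63 total_interest=$42.63
After 8 (deposit($500)): balance=$1992.63 total_interest=$42.63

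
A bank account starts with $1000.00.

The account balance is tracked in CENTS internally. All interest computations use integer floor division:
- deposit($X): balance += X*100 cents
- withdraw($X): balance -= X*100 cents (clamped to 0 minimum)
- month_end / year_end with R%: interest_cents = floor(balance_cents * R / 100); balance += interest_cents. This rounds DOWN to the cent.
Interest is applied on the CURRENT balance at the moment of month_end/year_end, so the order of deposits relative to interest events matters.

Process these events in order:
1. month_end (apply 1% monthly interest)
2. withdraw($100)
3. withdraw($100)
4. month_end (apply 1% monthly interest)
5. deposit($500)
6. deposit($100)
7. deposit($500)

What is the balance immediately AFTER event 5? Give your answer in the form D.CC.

Answer: 1318.10

Derivation:
After 1 (month_end (apply 1% monthly interest)): balance=$1010.00 total_interest=$10.00
After 2 (withdraw($100)): balance=$910.00 total_interest=$10.00
After 3 (withdraw($100)): balance=$810.00 total_interest=$10.00
After 4 (month_end (apply 1% monthly interest)): balance=$818.10 total_interest=$18.10
After 5 (deposit($500)): balance=$1318.10 total_interest=$18.10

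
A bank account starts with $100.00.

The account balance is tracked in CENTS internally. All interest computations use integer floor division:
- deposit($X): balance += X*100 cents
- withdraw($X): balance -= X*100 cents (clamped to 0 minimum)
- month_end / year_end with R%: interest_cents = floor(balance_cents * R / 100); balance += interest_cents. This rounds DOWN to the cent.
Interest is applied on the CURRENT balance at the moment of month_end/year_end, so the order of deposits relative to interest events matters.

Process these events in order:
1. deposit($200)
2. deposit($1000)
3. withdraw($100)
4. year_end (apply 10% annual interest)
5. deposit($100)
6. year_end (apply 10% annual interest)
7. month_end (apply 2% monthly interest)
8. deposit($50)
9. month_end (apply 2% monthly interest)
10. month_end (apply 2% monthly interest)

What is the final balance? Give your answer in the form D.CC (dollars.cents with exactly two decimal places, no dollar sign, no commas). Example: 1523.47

After 1 (deposit($200)): balance=$300.00 total_interest=$0.00
After 2 (deposit($1000)): balance=$1300.00 total_interest=$0.00
After 3 (withdraw($100)): balance=$1200.00 total_interest=$0.00
After 4 (year_end (apply 10% annual interest)): balance=$1320.00 total_interest=$120.00
After 5 (deposit($100)): balance=$1420.00 total_interest=$120.00
After 6 (year_end (apply 10% annual interest)): balance=$1562.00 total_interest=$262.00
After 7 (month_end (apply 2% monthly interest)): balance=$1593.24 total_interest=$293.24
After 8 (deposit($50)): balance=$1643.24 total_interest=$293.24
After 9 (month_end (apply 2% monthly interest)): balance=$1676.10 total_interest=$326.10
After 10 (month_end (apply 2% monthly interest)): balance=$1709.62 total_interest=$359.62

Answer: 1709.62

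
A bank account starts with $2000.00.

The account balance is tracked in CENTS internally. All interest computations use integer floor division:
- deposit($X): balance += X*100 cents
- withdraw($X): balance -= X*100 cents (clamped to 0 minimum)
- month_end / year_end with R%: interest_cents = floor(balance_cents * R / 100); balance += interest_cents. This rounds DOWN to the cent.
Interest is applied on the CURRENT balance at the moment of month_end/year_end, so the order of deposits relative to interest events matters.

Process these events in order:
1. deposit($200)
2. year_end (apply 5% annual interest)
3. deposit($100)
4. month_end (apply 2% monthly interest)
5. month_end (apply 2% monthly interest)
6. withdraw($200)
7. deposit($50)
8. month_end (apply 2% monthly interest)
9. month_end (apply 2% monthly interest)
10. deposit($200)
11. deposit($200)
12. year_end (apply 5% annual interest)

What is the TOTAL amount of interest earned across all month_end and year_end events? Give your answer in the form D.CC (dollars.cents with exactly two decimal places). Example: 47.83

Answer: 445.21

Derivation:
After 1 (deposit($200)): balance=$2200.00 total_interest=$0.00
After 2 (year_end (apply 5% annual interest)): balance=$2310.00 total_interest=$110.00
After 3 (deposit($100)): balance=$2410.00 total_interest=$110.00
After 4 (month_end (apply 2% monthly interest)): balance=$2458.20 total_interest=$158.20
After 5 (month_end (apply 2% monthly interest)): balance=$2507.36 total_interest=$207.36
After 6 (withdraw($200)): balance=$2307.36 total_interest=$207.36
After 7 (deposit($50)): balance=$2357.36 total_interest=$207.36
After 8 (month_end (apply 2% monthly interest)): balance=$2404.50 total_interest=$254.50
After 9 (month_end (apply 2% monthly interest)): balance=$2452.59 total_interest=$302.59
After 10 (deposit($200)): balance=$2652.59 total_interest=$302.59
After 11 (deposit($200)): balance=$2852.59 total_interest=$302.59
After 12 (year_end (apply 5% annual interest)): balance=$2995.21 total_interest=$445.21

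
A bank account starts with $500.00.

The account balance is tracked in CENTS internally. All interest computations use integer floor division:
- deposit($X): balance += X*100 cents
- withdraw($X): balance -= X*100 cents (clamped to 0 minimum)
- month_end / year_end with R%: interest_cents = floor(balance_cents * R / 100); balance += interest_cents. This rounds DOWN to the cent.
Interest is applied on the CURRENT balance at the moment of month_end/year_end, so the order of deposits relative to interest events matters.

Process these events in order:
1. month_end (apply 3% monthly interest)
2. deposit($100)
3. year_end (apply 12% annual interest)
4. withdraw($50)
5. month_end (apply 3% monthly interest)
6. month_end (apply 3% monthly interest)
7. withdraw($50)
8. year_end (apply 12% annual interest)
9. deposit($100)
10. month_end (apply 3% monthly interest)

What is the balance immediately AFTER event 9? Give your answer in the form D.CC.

Answer: 803.01

Derivation:
After 1 (month_end (apply 3% monthly interest)): balance=$515.00 total_interest=$15.00
After 2 (deposit($100)): balance=$615.00 total_interest=$15.00
After 3 (year_end (apply 12% annual interest)): balance=$688.80 total_interest=$88.80
After 4 (withdraw($50)): balance=$638.80 total_interest=$88.80
After 5 (month_end (apply 3% monthly interest)): balance=$657.96 total_interest=$107.96
After 6 (month_end (apply 3% monthly interest)): balance=$677.69 total_interest=$127.69
After 7 (withdraw($50)): balance=$627.69 total_interest=$127.69
After 8 (year_end (apply 12% annual interest)): balance=$703.01 total_interest=$203.01
After 9 (deposit($100)): balance=$803.01 total_interest=$203.01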